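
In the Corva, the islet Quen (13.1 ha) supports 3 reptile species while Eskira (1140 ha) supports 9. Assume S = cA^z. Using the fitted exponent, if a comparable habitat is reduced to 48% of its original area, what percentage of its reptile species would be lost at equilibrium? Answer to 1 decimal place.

16.5%

z = ln(9/3) / ln(1140/13.1) = 1.0986 / 4.4662 = 0.2460
S_new/S_old = (A_new/A_old)^z = 0.48^0.2460 = exp(0.2460 × -0.7340) = 0.8348
Fraction lost = 1 − 0.8348 = 0.1652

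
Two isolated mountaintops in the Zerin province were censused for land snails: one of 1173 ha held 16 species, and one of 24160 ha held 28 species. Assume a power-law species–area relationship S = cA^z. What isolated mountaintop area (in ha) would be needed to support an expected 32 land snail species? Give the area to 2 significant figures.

z = ln(28/16) / ln(24160/1173) = 0.5596 / 3.0251 = 0.1850
c = 16 / 1173^0.1850 = 16 / 3.696 = 4.328
A = (32/4.328)^(1/0.1850) ⇒ ln A = ln(7.393)/0.1850 = 10.8143
A = e^10.8143 ≈ 49726 ha

50000 ha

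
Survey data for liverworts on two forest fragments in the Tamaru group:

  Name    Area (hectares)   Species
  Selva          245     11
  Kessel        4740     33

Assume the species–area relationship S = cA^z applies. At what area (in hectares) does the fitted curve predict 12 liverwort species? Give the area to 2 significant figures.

310 hectares

z = ln(33/11) / ln(4740/245) = 1.0986 / 2.9625 = 0.3708
c = 11 / 245^0.3708 = 11 / 7.691 = 1.43
A = (12/1.43)^(1/0.3708) ⇒ ln A = ln(8.39)/0.3708 = 5.7359
A = e^5.7359 ≈ 309.8 hectares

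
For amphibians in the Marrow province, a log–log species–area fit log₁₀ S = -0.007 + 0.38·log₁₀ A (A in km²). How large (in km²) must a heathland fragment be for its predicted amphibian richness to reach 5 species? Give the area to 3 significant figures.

5 = 0.984 × A^0.38  ⇒  A^0.38 = 5/0.984 = 5.081
ln A = ln(5.081) / 0.38 = 1.6256 / 0.38 = 4.2778
A = e^4.2778 ≈ 72.08 km²

72.1 km²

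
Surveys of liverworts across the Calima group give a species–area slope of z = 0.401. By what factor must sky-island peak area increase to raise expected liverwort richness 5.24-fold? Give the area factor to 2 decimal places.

62.21

(A₂/A₁)^0.401 = 5.24, so A₂/A₁ = 5.24^(1/0.401) = 5.24^2.494
ln(A₂/A₁) = ln 5.24 / 0.401 = 1.6563 / 0.401 = 4.1305
A₂/A₁ = e^4.1305 ≈ 62.21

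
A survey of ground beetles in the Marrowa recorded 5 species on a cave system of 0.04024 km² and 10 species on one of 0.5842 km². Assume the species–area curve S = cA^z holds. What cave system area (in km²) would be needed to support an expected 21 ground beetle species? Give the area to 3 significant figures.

10.2 km²

z = ln(10/5) / ln(0.5842/0.04024) = 0.6931 / 2.6754 = 0.2591
c = 5 / 0.04024^0.2591 = 5 / 0.435 = 11.49
A = (21/11.49)^(1/0.2591) ⇒ ln A = ln(1.827)/0.2591 = 2.3262
A = e^2.3262 ≈ 10.24 km²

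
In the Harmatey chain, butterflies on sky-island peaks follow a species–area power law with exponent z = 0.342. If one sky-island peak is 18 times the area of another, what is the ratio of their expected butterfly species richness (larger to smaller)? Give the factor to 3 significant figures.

S₂/S₁ = (A₂/A₁)^z = 18^0.342
ln(S₂/S₁) = 0.342 × ln 18 = 0.342 × 2.8904 = 0.9885
S₂/S₁ = e^0.9885 ≈ 2.687

2.69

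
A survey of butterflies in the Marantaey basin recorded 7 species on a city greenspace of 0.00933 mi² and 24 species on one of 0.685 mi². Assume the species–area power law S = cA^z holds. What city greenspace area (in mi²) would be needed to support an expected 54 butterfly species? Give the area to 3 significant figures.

z = ln(24/7) / ln(0.685/0.00933) = 1.2321 / 4.2962 = 0.2868
c = 7 / 0.00933^0.2868 = 7 / 0.2617 = 26.75
A = (54/26.75)^(1/0.2868) ⇒ ln A = ln(2.019)/0.2868 = 2.4492
A = e^2.4492 ≈ 11.58 mi²

11.6 mi²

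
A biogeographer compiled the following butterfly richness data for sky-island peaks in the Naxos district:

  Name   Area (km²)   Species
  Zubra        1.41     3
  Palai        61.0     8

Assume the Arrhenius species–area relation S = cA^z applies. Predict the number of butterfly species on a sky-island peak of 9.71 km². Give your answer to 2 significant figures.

5.0

z = ln(8/3) / ln(61/1.41) = 0.9808 / 3.7673 = 0.2604
c = 3 / 1.41^0.2604 = 3 / 1.094 = 2.743
S₃ = 2.743 × 9.71^0.2604 = 2.743 × 1.807 ≈ 4.958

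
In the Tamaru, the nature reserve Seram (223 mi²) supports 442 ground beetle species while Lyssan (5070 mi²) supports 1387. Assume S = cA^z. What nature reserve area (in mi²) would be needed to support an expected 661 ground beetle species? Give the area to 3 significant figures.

669 mi²

z = ln(1387/442) / ln(5070/223) = 1.1436 / 3.1239 = 0.3661
c = 442 / 223^0.3661 = 442 / 7.239 = 61.06
A = (661/61.06)^(1/0.3661) ⇒ ln A = ln(10.83)/0.3661 = 6.5065
A = e^6.5065 ≈ 669.5 mi²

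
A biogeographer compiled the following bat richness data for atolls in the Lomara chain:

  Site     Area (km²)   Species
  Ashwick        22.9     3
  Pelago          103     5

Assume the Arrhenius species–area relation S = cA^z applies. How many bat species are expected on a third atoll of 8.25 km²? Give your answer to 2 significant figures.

2.1

z = ln(5/3) / ln(103/22.9) = 0.5108 / 1.5036 = 0.3397
c = 3 / 22.9^0.3397 = 3 / 2.897 = 1.035
S₃ = 1.035 × 8.25^0.3397 = 1.035 × 2.048 ≈ 2.121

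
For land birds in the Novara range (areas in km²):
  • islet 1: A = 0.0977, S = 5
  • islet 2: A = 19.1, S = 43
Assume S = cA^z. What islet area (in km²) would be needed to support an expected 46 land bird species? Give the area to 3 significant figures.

z = ln(43/5) / ln(19.1/0.0977) = 2.1518 / 5.2755 = 0.4079
c = 5 / 0.0977^0.4079 = 5 / 0.3873 = 12.91
A = (46/12.91)^(1/0.4079) ⇒ ln A = ln(3.563)/0.4079 = 3.1150
A = e^3.1150 ≈ 22.53 km²

22.5 km²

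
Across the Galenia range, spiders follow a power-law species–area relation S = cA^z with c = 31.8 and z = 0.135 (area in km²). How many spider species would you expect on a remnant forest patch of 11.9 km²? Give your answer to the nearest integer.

S = 31.8 × 11.9^0.135 = 31.8 × 1.397 ≈ 44.42

44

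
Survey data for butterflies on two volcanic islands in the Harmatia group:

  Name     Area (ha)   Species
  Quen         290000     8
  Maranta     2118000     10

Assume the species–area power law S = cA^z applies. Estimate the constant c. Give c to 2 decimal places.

z = ln(S₂/S₁) / ln(A₂/A₁) = ln(10/8) / ln(2118000/290000) = 0.2231 / 1.9883 = 0.1122
c = S₁ / A₁^z = 8 / 290000^0.1122 = 8 / 4.102 = 1.95

1.95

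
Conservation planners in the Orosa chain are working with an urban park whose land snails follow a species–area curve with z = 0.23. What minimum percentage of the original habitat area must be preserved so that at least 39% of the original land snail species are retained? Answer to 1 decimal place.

Need (A_new/A_old)^0.23 = 0.39, so A_new/A_old = 0.39^(1/0.23) = 0.39^4.348
ln(A_new/A_old) = ln 0.39 / 0.23 = -0.9416 / 0.23 = -4.0940
A_new/A_old = e^-4.0940 ≈ 0.01667

1.7%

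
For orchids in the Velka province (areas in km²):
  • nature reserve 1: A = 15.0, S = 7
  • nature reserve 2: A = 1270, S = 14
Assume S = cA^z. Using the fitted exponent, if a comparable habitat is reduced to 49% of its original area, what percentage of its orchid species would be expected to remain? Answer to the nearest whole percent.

89%

z = ln(14/7) / ln(1270/15) = 0.6931 / 4.4387 = 0.1562
S_new/S_old = (A_new/A_old)^z = 0.49^0.1562 = exp(0.1562 × -0.7133) = 0.8946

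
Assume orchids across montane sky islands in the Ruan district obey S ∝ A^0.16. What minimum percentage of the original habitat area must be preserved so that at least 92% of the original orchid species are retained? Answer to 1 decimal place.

59.4%

Need (A_new/A_old)^0.16 = 0.92, so A_new/A_old = 0.92^(1/0.16) = 0.92^6.25
ln(A_new/A_old) = ln 0.92 / 0.16 = -0.0834 / 0.16 = -0.5211
A_new/A_old = e^-0.5211 ≈ 0.5938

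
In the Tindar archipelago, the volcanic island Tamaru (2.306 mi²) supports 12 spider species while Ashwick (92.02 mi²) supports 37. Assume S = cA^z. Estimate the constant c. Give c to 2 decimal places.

9.30

z = ln(S₂/S₁) / ln(A₂/A₁) = ln(37/12) / ln(92.02/2.306) = 1.1260 / 3.6865 = 0.3054
c = S₁ / A₁^z = 12 / 2.306^0.3054 = 12 / 1.291 = 9.297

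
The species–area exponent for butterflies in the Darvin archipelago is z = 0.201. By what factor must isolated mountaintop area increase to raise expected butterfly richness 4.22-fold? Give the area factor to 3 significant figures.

(A₂/A₁)^0.201 = 4.22, so A₂/A₁ = 4.22^(1/0.201) = 4.22^4.975
ln(A₂/A₁) = ln 4.22 / 0.201 = 1.4398 / 0.201 = 7.1634
A₂/A₁ = e^7.1634 ≈ 1291

1290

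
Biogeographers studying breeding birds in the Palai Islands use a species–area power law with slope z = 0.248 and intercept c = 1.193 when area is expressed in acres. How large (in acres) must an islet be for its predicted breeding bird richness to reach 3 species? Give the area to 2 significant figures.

41 acres

3 = 1.193 × A^0.248  ⇒  A^0.248 = 3/1.193 = 2.515
ln A = ln(2.515) / 0.248 = 0.9221 / 0.248 = 3.7183
A = e^3.7183 ≈ 41.19 acres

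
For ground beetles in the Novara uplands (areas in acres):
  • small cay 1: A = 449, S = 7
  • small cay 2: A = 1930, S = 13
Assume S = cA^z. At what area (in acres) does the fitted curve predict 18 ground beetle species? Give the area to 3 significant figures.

z = ln(13/7) / ln(1930/449) = 0.6190 / 1.4583 = 0.4245
c = 7 / 449^0.4245 = 7 / 13.36 = 0.5238
A = (18/0.5238)^(1/0.4245) ⇒ ln A = ln(34.36)/0.4245 = 8.3319
A = e^8.3319 ≈ 4154 acres

4150 acres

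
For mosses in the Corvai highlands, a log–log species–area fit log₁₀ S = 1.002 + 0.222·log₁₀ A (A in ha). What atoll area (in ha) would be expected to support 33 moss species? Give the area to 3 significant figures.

33 = 10.05 × A^0.222  ⇒  A^0.222 = 33/10.05 = 3.285
ln A = ln(3.285) / 0.222 = 1.1893 / 0.222 = 5.3573
A = e^5.3573 ≈ 212.1 ha

212 ha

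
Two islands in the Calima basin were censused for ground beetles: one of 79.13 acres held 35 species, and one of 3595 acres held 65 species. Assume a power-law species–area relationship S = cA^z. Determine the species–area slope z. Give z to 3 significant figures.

0.162

Taking logs: ln S = ln c + z ln A, so z = (ln S₂ − ln S₁)/(ln A₂ − ln A₁).
z = ln(65/35) / ln(3595/79.13) = ln(1.857) / ln(45.43) = 0.6190 / 3.8162 = 0.1622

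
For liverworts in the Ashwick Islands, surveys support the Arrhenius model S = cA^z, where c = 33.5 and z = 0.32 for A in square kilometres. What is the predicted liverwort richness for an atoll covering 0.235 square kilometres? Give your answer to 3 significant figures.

21.1

S = 33.5 × 0.235^0.32
ln S = ln 33.5 + 0.32 × ln 0.235 = 3.5115 + 0.32 × -1.4482 = 3.0481
S = e^3.0481 ≈ 21.08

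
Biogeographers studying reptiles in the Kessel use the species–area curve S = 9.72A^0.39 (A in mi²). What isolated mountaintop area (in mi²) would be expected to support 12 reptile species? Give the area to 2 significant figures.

1.7 mi²

12 = 9.72 × A^0.39  ⇒  A^0.39 = 12/9.72 = 1.235
ln A = ln(1.235) / 0.39 = 0.2107 / 0.39 = 0.5403
A = e^0.5403 ≈ 1.717 mi²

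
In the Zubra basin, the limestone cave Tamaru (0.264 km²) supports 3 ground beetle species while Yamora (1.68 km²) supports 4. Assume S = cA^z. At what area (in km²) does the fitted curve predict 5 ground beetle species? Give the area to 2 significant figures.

7.1 km²

z = ln(4/3) / ln(1.68/0.264) = 0.2877 / 1.8506 = 0.1555
c = 3 / 0.264^0.1555 = 3 / 0.813 = 3.69
A = (5/3.69)^(1/0.1555) ⇒ ln A = ln(1.355)/0.1555 = 1.9542
A = e^1.9542 ≈ 7.058 km²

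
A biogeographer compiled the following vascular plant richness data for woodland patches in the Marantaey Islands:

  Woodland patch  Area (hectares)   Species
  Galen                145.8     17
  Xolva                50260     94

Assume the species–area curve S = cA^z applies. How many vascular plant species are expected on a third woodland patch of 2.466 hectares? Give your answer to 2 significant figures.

5.2

z = ln(94/17) / ln(50260/145.8) = 1.7101 / 5.8427 = 0.2927
c = 17 / 145.8^0.2927 = 17 / 4.298 = 3.955
S₃ = 3.955 × 2.466^0.2927 = 3.955 × 1.302 ≈ 5.151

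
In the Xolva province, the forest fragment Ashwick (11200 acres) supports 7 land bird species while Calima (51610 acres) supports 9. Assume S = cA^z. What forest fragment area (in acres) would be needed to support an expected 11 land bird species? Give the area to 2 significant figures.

z = ln(9/7) / ln(51610/11200) = 0.2513 / 1.5278 = 0.1645
c = 7 / 11200^0.1645 = 7 / 4.635 = 1.51
A = (11/1.51)^(1/0.1645) ⇒ ln A = ln(7.284)/0.1645 = 12.0714
A = e^12.0714 ≈ 174800 acres

170000 acres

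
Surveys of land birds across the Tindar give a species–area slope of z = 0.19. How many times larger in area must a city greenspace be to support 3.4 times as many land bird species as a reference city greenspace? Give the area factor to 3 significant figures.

(A₂/A₁)^0.19 = 3.4, so A₂/A₁ = 3.4^(1/0.19) = 3.4^5.263
ln(A₂/A₁) = ln 3.4 / 0.19 = 1.2238 / 0.19 = 6.4409
A₂/A₁ = e^6.4409 ≈ 627

627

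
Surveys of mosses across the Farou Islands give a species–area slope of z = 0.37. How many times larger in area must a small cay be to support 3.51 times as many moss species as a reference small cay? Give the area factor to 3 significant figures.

29.8

(A₂/A₁)^0.37 = 3.51, so A₂/A₁ = 3.51^(1/0.37) = 3.51^2.703
ln(A₂/A₁) = ln 3.51 / 0.37 = 1.2556 / 0.37 = 3.3936
A₂/A₁ = e^3.3936 ≈ 29.77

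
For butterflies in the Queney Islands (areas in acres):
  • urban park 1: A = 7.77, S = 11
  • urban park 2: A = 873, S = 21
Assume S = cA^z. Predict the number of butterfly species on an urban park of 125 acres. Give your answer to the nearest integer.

16

z = ln(21/11) / ln(873/7.77) = 0.6466 / 4.7217 = 0.1369
c = 11 / 7.77^0.1369 = 11 / 1.324 = 8.307
S₃ = 8.307 × 125^0.1369 = 8.307 × 1.937 ≈ 16.09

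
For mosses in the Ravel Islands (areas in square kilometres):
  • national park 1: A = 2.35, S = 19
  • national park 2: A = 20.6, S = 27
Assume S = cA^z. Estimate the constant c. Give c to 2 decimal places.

16.55

z = ln(S₂/S₁) / ln(A₂/A₁) = ln(27/19) / ln(20.6/2.35) = 0.3514 / 2.1709 = 0.1619
c = S₁ / A₁^z = 19 / 2.35^0.1619 = 19 / 1.148 = 16.55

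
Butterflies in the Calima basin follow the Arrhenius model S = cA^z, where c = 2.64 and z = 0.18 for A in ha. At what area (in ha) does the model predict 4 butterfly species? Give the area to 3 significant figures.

4 = 2.64 × A^0.18  ⇒  A^0.18 = 4/2.64 = 1.515
ln A = ln(1.515) / 0.18 = 0.4155 / 0.18 = 2.3084
A = e^2.3084 ≈ 10.06 ha

10.1 ha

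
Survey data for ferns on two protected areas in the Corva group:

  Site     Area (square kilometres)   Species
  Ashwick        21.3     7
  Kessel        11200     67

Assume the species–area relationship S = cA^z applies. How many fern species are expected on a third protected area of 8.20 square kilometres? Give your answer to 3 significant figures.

z = ln(67/7) / ln(11200/21.3) = 2.2588 / 6.2650 = 0.3605
c = 7 / 21.3^0.3605 = 7 / 3.013 = 2.324
S₃ = 2.324 × 8.2^0.3605 = 2.324 × 2.135 ≈ 4.962

4.96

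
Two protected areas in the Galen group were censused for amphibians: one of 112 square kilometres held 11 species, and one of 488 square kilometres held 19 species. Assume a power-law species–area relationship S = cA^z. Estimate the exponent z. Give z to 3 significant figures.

Taking logs: ln S = ln c + z ln A, so z = (ln S₂ − ln S₁)/(ln A₂ − ln A₁).
z = ln(19/11) / ln(488/112) = ln(1.727) / ln(4.357) = 0.5465 / 1.4718 = 0.3713

0.371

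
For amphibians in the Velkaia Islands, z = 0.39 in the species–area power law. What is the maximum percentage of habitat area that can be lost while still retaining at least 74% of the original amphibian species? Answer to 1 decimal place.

Need (A_new/A_old)^0.39 = 0.74, so A_new/A_old = 0.74^(1/0.39) = 0.74^2.564
ln(A_new/A_old) = ln 0.74 / 0.39 = -0.3011 / 0.39 = -0.7721
A_new/A_old = e^-0.7721 ≈ 0.4621
Fraction that can be lost = 1 − 0.4621 = 0.5379

53.8%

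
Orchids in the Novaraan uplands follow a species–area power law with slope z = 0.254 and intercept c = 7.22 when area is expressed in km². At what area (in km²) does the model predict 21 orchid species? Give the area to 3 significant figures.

21 = 7.22 × A^0.254  ⇒  A^0.254 = 21/7.22 = 2.909
ln A = ln(2.909) / 0.254 = 1.0677 / 0.254 = 4.2034
A = e^4.2034 ≈ 66.91 km²

66.9 km²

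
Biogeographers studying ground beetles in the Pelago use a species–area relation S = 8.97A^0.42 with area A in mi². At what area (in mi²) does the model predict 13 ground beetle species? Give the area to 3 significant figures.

2.42 mi²

13 = 8.97 × A^0.42  ⇒  A^0.42 = 13/8.97 = 1.449
ln A = ln(1.449) / 0.42 = 0.3711 / 0.42 = 0.8835
A = e^0.8835 ≈ 2.419 mi²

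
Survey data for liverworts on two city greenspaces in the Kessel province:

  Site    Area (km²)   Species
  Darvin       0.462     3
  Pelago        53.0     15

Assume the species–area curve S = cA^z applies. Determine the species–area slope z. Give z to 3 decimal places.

0.339

Taking logs: ln S = ln c + z ln A, so z = (ln S₂ − ln S₁)/(ln A₂ − ln A₁).
z = ln(15/3) / ln(53/0.462) = ln(5) / ln(114.7) = 1.6094 / 4.7425 = 0.3394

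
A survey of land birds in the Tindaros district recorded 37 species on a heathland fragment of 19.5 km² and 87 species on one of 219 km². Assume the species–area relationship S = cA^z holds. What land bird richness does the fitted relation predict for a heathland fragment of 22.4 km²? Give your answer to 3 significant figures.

38.9

z = ln(87/37) / ln(219/19.5) = 0.8550 / 2.4187 = 0.3535
c = 37 / 19.5^0.3535 = 37 / 2.858 = 12.95
S₃ = 12.95 × 22.4^0.3535 = 12.95 × 3.001 ≈ 38.86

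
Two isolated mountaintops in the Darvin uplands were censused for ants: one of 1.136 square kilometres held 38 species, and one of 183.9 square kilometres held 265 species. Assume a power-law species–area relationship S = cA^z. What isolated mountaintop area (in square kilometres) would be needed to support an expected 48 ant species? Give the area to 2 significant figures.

z = ln(265/38) / ln(183.9/1.136) = 1.9421 / 5.0869 = 0.3818
c = 38 / 1.136^0.3818 = 38 / 1.05 = 36.19
A = (48/36.19)^(1/0.3818) ⇒ ln A = ln(1.326)/0.3818 = 0.7394
A = e^0.7394 ≈ 2.095 square kilometres

2.1 square kilometres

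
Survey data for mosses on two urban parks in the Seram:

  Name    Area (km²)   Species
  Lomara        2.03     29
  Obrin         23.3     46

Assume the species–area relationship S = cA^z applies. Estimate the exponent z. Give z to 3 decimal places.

0.189

Taking logs: ln S = ln c + z ln A, so z = (ln S₂ − ln S₁)/(ln A₂ − ln A₁).
z = ln(46/29) / ln(23.3/2.03) = ln(1.586) / ln(11.48) = 0.4613 / 2.4404 = 0.1890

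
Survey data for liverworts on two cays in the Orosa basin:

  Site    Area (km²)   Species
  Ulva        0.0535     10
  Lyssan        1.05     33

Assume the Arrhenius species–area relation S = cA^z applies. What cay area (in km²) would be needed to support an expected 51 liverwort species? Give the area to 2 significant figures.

z = ln(33/10) / ln(1.05/0.0535) = 1.1939 / 2.9769 = 0.4011
c = 10 / 0.0535^0.4011 = 10 / 0.309 = 32.36
A = (51/32.36)^(1/0.4011) ⇒ ln A = ln(1.576)/0.4011 = 1.1342
A = e^1.1342 ≈ 3.109 km²

3.1 km²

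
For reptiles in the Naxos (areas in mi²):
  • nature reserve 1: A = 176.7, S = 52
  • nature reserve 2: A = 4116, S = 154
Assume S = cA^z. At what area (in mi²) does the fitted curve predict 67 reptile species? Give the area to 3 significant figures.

368 mi²

z = ln(154/52) / ln(4116/176.7) = 1.0857 / 3.1482 = 0.3449
c = 52 / 176.7^0.3449 = 52 / 5.957 = 8.73
A = (67/8.73)^(1/0.3449) ⇒ ln A = ln(7.675)/0.3449 = 5.9094
A = e^5.9094 ≈ 368.5 mi²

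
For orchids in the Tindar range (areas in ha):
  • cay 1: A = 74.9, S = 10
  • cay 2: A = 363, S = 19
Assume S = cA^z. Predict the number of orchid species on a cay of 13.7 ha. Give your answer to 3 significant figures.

5.01

z = ln(19/10) / ln(363/74.9) = 0.6419 / 1.5782 = 0.4067
c = 10 / 74.9^0.4067 = 10 / 5.785 = 1.729
S₃ = 1.729 × 13.7^0.4067 = 1.729 × 2.899 ≈ 5.011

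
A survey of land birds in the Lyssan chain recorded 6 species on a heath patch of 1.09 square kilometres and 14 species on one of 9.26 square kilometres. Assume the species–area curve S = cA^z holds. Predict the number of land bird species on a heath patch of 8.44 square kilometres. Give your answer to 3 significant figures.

z = ln(14/6) / ln(9.26/1.09) = 0.8473 / 2.1395 = 0.3960
c = 6 / 1.09^0.3960 = 6 / 1.035 = 5.799
S₃ = 5.799 × 8.44^0.3960 = 5.799 × 2.327 ≈ 13.5

13.5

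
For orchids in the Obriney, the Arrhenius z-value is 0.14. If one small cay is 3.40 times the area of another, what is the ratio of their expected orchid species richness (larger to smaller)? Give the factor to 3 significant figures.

S₂/S₁ = (A₂/A₁)^z = 3.4^0.14
ln(S₂/S₁) = 0.14 × ln 3.4 = 0.14 × 1.2238 = 0.1713
S₂/S₁ = e^0.1713 ≈ 1.187

1.19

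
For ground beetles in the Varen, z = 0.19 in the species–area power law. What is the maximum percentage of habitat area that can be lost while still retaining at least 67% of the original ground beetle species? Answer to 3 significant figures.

87.8%

Need (A_new/A_old)^0.19 = 0.67, so A_new/A_old = 0.67^(1/0.19) = 0.67^5.263
ln(A_new/A_old) = ln 0.67 / 0.19 = -0.4005 / 0.19 = -2.1078
A_new/A_old = e^-2.1078 ≈ 0.1215
Fraction that can be lost = 1 − 0.1215 = 0.8785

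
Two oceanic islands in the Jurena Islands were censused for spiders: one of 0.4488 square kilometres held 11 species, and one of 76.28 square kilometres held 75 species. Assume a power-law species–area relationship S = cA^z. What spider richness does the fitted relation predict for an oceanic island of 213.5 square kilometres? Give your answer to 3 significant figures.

110

z = ln(75/11) / ln(76.28/0.4488) = 1.9196 / 5.1356 = 0.3738
c = 11 / 0.4488^0.3738 = 11 / 0.7412 = 14.84
S₃ = 14.84 × 213.5^0.3738 = 14.84 × 7.425 ≈ 110.2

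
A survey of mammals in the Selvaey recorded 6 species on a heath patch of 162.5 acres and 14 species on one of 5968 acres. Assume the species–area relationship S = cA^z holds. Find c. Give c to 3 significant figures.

z = ln(S₂/S₁) / ln(A₂/A₁) = ln(14/6) / ln(5968/162.5) = 0.8473 / 3.6035 = 0.2351
c = S₁ / A₁^z = 6 / 162.5^0.2351 = 6 / 3.31 = 1.813

1.81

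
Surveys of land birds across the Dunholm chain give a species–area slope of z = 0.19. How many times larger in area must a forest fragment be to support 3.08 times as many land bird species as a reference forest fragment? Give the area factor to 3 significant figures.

(A₂/A₁)^0.19 = 3.08, so A₂/A₁ = 3.08^(1/0.19) = 3.08^5.263
ln(A₂/A₁) = ln 3.08 / 0.19 = 1.1249 / 0.19 = 5.9207
A₂/A₁ = e^5.9207 ≈ 372.7

373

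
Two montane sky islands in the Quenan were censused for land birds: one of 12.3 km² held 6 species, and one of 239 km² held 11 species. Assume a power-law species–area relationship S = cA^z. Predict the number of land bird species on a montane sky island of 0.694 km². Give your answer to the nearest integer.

z = ln(11/6) / ln(239/12.3) = 0.6061 / 2.9669 = 0.2043
c = 6 / 12.3^0.2043 = 6 / 1.67 = 3.593
S₃ = 3.593 × 0.694^0.2043 = 3.593 × 0.9281 ≈ 3.335

3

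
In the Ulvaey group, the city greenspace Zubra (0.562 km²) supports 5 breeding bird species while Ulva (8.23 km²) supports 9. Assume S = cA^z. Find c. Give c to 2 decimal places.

5.67

z = ln(S₂/S₁) / ln(A₂/A₁) = ln(9/5) / ln(8.23/0.562) = 0.5878 / 2.6840 = 0.2190
c = S₁ / A₁^z = 5 / 0.562^0.2190 = 5 / 0.8814 = 5.673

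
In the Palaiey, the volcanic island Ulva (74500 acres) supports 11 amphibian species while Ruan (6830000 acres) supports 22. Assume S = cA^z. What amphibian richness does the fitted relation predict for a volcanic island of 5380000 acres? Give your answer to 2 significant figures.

21

z = ln(22/11) / ln(6830000/74500) = 0.6931 / 4.5183 = 0.1534
c = 11 / 74500^0.1534 = 11 / 5.59 = 1.968
S₃ = 1.968 × 5380000^0.1534 = 1.968 × 10.78 ≈ 21.21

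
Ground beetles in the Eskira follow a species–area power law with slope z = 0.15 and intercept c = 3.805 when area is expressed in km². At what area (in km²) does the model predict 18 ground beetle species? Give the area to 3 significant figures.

18 = 3.805 × A^0.15  ⇒  A^0.15 = 18/3.805 = 4.731
ln A = ln(4.731) / 0.15 = 1.5541 / 0.15 = 10.3604
A = e^10.3604 ≈ 31583 km²

31600 km²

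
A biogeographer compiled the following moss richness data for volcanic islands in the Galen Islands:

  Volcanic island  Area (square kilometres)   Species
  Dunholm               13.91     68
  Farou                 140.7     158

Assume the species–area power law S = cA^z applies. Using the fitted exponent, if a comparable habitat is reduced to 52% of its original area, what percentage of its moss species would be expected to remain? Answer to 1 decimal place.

z = ln(158/68) / ln(140.7/13.91) = 0.8431 / 2.3140 = 0.3643
S_new/S_old = (A_new/A_old)^z = 0.52^0.3643 = exp(0.3643 × -0.6539) = 0.788

78.8%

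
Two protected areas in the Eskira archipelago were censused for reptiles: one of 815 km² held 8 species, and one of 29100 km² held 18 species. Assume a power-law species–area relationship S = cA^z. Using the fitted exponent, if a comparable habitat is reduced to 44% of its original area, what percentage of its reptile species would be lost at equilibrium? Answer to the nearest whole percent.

z = ln(18/8) / ln(29100/815) = 0.8109 / 3.5753 = 0.2268
S_new/S_old = (A_new/A_old)^z = 0.44^0.2268 = exp(0.2268 × -0.8210) = 0.8301
Fraction lost = 1 − 0.8301 = 0.1699

17%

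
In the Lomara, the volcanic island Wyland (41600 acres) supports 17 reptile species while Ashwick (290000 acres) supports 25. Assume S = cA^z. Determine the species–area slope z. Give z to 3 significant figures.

Taking logs: ln S = ln c + z ln A, so z = (ln S₂ − ln S₁)/(ln A₂ − ln A₁).
z = ln(25/17) / ln(290000/41600) = ln(1.471) / ln(6.971) = 0.3857 / 1.9418 = 0.1986

0.199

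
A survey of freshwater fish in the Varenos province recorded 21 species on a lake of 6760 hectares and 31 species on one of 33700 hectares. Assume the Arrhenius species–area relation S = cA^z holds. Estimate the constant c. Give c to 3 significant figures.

z = ln(S₂/S₁) / ln(A₂/A₁) = ln(31/21) / ln(33700/6760) = 0.3895 / 1.6065 = 0.2424
c = S₁ / A₁^z = 21 / 6760^0.2424 = 21 / 8.482 = 2.476

2.48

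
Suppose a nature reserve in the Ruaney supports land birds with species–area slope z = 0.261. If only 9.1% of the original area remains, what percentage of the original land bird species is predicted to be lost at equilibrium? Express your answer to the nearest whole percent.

S_new/S_old = (A_new/A_old)^z = 0.091^0.261
= exp(0.261 × ln 0.091) = exp(0.261 × -2.3969) = exp(-0.6256) ≈ 0.5349
Fraction lost = 1 − 0.5349 = 0.4651

47%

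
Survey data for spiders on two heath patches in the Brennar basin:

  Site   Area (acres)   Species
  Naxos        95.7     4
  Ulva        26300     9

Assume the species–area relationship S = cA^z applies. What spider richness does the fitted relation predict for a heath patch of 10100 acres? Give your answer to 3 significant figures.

z = ln(9/4) / ln(26300/95.7) = 0.8109 / 5.6161 = 0.1444
c = 4 / 95.7^0.1444 = 4 / 1.932 = 2.07
S₃ = 2.07 × 10100^0.1444 = 2.07 × 3.786 ≈ 7.838

7.84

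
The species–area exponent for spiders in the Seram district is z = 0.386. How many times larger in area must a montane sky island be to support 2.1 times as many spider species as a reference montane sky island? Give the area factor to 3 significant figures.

6.84

(A₂/A₁)^0.386 = 2.1, so A₂/A₁ = 2.1^(1/0.386) = 2.1^2.591
ln(A₂/A₁) = ln 2.1 / 0.386 = 0.7419 / 0.386 = 1.9221
A₂/A₁ = e^1.9221 ≈ 6.835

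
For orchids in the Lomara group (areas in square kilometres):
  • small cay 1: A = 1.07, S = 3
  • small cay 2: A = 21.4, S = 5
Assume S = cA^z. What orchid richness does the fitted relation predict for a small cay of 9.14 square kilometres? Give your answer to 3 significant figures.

z = ln(5/3) / ln(21.4/1.07) = 0.5108 / 2.9957 = 0.1705
c = 3 / 1.07^0.1705 = 3 / 1.012 = 2.966
S₃ = 2.966 × 9.14^0.1705 = 2.966 × 1.458 ≈ 4.325

4.32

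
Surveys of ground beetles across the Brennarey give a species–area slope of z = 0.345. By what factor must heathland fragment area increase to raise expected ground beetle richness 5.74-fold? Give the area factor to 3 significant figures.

158

(A₂/A₁)^0.345 = 5.74, so A₂/A₁ = 5.74^(1/0.345) = 5.74^2.899
ln(A₂/A₁) = ln 5.74 / 0.345 = 1.7475 / 0.345 = 5.0651
A₂/A₁ = e^5.0651 ≈ 158.4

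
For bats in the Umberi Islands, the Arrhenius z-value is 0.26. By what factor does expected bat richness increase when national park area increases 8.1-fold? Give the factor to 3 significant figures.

1.72

S₂/S₁ = (A₂/A₁)^z = 8.1^0.26
ln(S₂/S₁) = 0.26 × ln 8.1 = 0.26 × 2.0919 = 0.5439
S₂/S₁ = e^0.5439 ≈ 1.723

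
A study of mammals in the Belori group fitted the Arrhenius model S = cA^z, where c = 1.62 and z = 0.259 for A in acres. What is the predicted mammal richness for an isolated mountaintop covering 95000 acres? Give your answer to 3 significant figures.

31.5

S = 1.62 × 95000^0.259 = 1.62 × 19.46 ≈ 31.53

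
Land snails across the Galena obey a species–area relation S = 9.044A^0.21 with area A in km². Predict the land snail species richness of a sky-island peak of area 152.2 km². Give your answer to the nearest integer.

S = 9.044 × 152.2^0.21
ln S = ln 9.044 + 0.21 × ln 152.2 = 2.2021 + 0.21 × 5.0252 = 3.2574
S = e^3.2574 ≈ 25.98

26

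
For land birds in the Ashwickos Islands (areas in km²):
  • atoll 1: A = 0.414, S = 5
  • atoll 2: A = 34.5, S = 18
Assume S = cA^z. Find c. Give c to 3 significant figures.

6.45

z = ln(S₂/S₁) / ln(A₂/A₁) = ln(18/5) / ln(34.5/0.414) = 1.2809 / 4.4228 = 0.2896
c = S₁ / A₁^z = 5 / 0.414^0.2896 = 5 / 0.7746 = 6.455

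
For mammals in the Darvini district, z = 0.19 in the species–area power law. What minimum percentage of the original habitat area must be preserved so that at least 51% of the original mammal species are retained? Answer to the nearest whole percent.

Need (A_new/A_old)^0.19 = 0.51, so A_new/A_old = 0.51^(1/0.19) = 0.51^5.263
ln(A_new/A_old) = ln 0.51 / 0.19 = -0.6733 / 0.19 = -3.5439
A_new/A_old = e^-3.5439 ≈ 0.0289

3%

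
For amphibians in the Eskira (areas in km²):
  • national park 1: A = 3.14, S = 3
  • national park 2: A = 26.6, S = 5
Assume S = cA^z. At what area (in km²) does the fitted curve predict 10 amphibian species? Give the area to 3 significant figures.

z = ln(5/3) / ln(26.6/3.14) = 0.5108 / 2.1367 = 0.2391
c = 3 / 3.14^0.2391 = 3 / 1.315 = 2.282
A = (10/2.282)^(1/0.2391) ⇒ ln A = ln(4.382)/0.2391 = 6.1802
A = e^6.1802 ≈ 483.1 km²

483 km²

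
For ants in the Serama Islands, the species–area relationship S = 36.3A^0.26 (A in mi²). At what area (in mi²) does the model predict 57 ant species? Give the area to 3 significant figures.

5.67 mi²

57 = 36.3 × A^0.26  ⇒  A^0.26 = 57/36.3 = 1.57
ln A = ln(1.57) / 0.26 = 0.4512 / 0.26 = 1.7355
A = e^1.7355 ≈ 5.672 mi²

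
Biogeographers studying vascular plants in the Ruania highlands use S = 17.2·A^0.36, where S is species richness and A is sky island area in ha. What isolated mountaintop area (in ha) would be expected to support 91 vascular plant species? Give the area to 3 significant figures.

102 ha

91 = 17.2 × A^0.36  ⇒  A^0.36 = 91/17.2 = 5.291
ln A = ln(5.291) / 0.36 = 1.6660 / 0.36 = 4.6276
A = e^4.6276 ≈ 102.3 ha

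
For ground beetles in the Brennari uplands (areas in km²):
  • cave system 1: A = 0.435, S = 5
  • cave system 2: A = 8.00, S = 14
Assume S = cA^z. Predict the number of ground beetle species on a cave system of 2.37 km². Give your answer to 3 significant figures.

9.11

z = ln(14/5) / ln(8/0.435) = 1.0296 / 2.9119 = 0.3536
c = 5 / 0.435^0.3536 = 5 / 0.745 = 6.711
S₃ = 6.711 × 2.37^0.3536 = 6.711 × 1.357 ≈ 9.106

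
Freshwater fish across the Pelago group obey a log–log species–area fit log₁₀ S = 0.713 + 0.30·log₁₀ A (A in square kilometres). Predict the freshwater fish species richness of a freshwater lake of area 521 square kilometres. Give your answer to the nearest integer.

34

S = 5.164 × 521^0.3
ln S = ln 5.164 + 0.3 × ln 521 = 1.6417 + 0.3 × 6.2558 = 3.5185
S = e^3.5185 ≈ 33.73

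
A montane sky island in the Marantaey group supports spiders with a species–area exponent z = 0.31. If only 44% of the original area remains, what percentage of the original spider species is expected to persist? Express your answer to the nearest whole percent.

78%

S_new/S_old = (A_new/A_old)^z = 0.44^0.31
= exp(0.31 × ln 0.44) = exp(0.31 × -0.8210) = exp(-0.2545) ≈ 0.7753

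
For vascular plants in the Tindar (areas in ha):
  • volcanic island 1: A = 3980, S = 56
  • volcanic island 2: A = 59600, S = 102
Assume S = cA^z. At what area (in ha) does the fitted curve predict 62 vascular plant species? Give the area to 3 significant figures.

z = ln(102/56) / ln(59600/3980) = 0.5996 / 2.7064 = 0.2216
c = 56 / 3980^0.2216 = 56 / 6.275 = 8.925
A = (62/8.925)^(1/0.2216) ⇒ ln A = ln(6.947)/0.2216 = 8.7484
A = e^8.7484 ≈ 6301 ha

6300 ha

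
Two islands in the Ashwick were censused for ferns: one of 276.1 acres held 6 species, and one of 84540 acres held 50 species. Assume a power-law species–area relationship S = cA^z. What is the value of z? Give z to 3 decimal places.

Taking logs: ln S = ln c + z ln A, so z = (ln S₂ − ln S₁)/(ln A₂ − ln A₁).
z = ln(50/6) / ln(84540/276.1) = ln(8.333) / ln(306.2) = 2.1203 / 5.7242 = 0.3704

0.370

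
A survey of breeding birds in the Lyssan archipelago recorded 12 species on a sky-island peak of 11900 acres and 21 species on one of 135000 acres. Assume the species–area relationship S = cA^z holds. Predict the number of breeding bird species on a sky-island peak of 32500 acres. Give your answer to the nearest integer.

z = ln(21/12) / ln(135000/11900) = 0.5596 / 2.4287 = 0.2304
c = 12 / 11900^0.2304 = 12 / 8.691 = 1.381
S₃ = 1.381 × 32500^0.2304 = 1.381 × 10.95 ≈ 15.13

15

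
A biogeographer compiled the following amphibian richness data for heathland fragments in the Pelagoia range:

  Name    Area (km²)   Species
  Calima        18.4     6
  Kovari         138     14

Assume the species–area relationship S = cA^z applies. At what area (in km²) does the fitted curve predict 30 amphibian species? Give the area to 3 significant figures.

845 km²

z = ln(14/6) / ln(138/18.4) = 0.8473 / 2.0149 = 0.4205
c = 6 / 18.4^0.4205 = 6 / 3.403 = 1.763
A = (30/1.763)^(1/0.4205) ⇒ ln A = ln(17.02)/0.4205 = 6.7396
A = e^6.7396 ≈ 845.3 km²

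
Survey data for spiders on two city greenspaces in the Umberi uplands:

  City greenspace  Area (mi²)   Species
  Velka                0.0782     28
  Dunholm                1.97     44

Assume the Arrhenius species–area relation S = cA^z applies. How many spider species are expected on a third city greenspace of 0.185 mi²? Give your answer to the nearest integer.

32

z = ln(44/28) / ln(1.97/0.0782) = 0.4520 / 3.2265 = 0.1401
c = 28 / 0.0782^0.1401 = 28 / 0.6998 = 40.01
S₃ = 40.01 × 0.185^0.1401 = 40.01 × 0.7895 ≈ 31.59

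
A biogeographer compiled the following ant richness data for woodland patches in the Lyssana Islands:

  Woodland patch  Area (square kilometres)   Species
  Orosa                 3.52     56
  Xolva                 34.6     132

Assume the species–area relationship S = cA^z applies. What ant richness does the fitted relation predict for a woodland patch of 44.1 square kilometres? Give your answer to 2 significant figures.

z = ln(132/56) / ln(34.6/3.52) = 0.8575 / 2.2854 = 0.3752
c = 56 / 3.52^0.3752 = 56 / 1.603 = 34.92
S₃ = 34.92 × 44.1^0.3752 = 34.92 × 4.14 ≈ 144.6

140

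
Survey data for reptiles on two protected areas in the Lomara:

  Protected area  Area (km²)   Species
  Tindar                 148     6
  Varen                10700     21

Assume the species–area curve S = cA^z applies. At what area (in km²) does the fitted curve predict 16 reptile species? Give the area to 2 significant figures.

z = ln(21/6) / ln(10700/148) = 1.2528 / 4.2808 = 0.2926
c = 6 / 148^0.2926 = 6 / 4.316 = 1.39
A = (16/1.39)^(1/0.2926) ⇒ ln A = ln(11.51)/0.2926 = 8.3488
A = e^8.3488 ≈ 4225 km²

4200 km²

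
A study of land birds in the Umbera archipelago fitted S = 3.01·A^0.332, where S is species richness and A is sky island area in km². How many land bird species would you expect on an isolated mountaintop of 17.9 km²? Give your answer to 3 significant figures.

7.84

S = 3.01 × 17.9^0.332
ln S = ln 3.01 + 0.332 × ln 17.9 = 1.1019 + 0.332 × 2.8848 = 2.0597
S = e^2.0597 ≈ 7.844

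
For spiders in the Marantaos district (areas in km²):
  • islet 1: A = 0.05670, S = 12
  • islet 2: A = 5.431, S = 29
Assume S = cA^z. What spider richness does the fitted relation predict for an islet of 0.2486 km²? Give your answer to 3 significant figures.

z = ln(29/12) / ln(5.431/0.0567) = 0.8824 / 4.5621 = 0.1934
c = 12 / 0.0567^0.1934 = 12 / 0.574 = 20.91
S₃ = 20.91 × 0.2486^0.1934 = 20.91 × 0.764 ≈ 15.97

16.0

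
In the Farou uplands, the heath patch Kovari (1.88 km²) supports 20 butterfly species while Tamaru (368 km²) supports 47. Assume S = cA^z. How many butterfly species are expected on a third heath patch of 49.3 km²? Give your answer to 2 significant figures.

34

z = ln(47/20) / ln(368/1.88) = 0.8544 / 5.2768 = 0.1619
c = 20 / 1.88^0.1619 = 20 / 1.108 = 18.06
S₃ = 18.06 × 49.3^0.1619 = 18.06 × 1.88 ≈ 33.94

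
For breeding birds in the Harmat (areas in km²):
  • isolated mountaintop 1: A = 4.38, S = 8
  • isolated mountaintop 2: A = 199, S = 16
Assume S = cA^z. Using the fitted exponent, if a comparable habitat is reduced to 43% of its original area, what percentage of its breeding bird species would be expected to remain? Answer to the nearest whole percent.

86%

z = ln(16/8) / ln(199/4.38) = 0.6931 / 3.8163 = 0.1816
S_new/S_old = (A_new/A_old)^z = 0.43^0.1816 = exp(0.1816 × -0.8440) = 0.8579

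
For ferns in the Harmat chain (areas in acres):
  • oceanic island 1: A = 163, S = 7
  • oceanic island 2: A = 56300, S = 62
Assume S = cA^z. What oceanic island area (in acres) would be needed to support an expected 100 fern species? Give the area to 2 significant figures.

z = ln(62/7) / ln(56300/163) = 2.1812 / 5.8447 = 0.3732
c = 7 / 163^0.3732 = 7 / 6.692 = 1.046
A = (100/1.046)^(1/0.3732) ⇒ ln A = ln(95.61)/0.3732 = 12.2194
A = e^12.2194 ≈ 202677 acres

200000 acres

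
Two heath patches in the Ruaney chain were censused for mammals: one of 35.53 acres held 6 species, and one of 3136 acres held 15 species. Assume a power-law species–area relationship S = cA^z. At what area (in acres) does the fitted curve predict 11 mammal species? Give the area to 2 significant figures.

690 acres

z = ln(15/6) / ln(3136/35.53) = 0.9163 / 4.4803 = 0.2045
c = 6 / 35.53^0.2045 = 6 / 2.075 = 2.891
A = (11/2.891)^(1/0.2045) ⇒ ln A = ln(3.805)/0.2045 = 6.5342
A = e^6.5342 ≈ 688.3 acres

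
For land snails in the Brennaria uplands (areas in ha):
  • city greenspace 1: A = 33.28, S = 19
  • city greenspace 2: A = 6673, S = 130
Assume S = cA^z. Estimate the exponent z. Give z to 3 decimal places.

Taking logs: ln S = ln c + z ln A, so z = (ln S₂ − ln S₁)/(ln A₂ − ln A₁).
z = ln(130/19) / ln(6673/33.28) = ln(6.842) / ln(200.5) = 1.9231 / 5.3009 = 0.3628

0.363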